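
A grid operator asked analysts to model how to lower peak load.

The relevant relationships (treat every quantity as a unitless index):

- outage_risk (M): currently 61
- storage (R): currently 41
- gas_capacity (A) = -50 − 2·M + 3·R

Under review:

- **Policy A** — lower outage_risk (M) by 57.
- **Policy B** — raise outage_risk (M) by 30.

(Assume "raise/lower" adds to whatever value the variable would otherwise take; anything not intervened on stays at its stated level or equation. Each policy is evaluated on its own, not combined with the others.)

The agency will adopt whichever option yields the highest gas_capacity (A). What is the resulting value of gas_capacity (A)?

65

Policy A (M − 57):
  M = 61 − 57 = 4
  R = 41
  A = -50 − 2·4 + 3·41 = 65
Policy B (M + 30):
  M = 61 + 30 = 91
  R = 41
  A = -50 − 2·91 + 3·41 = -109
Comparing — Policy A: A=65, Policy B: A=-109. Highest is 65 (Policy A).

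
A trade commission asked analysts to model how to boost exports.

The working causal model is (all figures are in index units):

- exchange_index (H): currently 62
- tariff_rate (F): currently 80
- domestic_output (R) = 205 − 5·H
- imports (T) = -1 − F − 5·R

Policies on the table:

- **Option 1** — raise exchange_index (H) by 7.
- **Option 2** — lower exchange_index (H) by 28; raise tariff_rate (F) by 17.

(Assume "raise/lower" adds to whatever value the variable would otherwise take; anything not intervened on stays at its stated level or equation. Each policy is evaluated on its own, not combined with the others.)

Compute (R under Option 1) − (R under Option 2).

Option 1 (H + 7):
  H = 62 + 7 = 69
  R = 205 − 5·69 = -140
Option 2 (H − 28, F + 17):
  H = 62 − 28 = 34
  R = 205 − 5·34 = 35
R: -140 − 35 = -175

-175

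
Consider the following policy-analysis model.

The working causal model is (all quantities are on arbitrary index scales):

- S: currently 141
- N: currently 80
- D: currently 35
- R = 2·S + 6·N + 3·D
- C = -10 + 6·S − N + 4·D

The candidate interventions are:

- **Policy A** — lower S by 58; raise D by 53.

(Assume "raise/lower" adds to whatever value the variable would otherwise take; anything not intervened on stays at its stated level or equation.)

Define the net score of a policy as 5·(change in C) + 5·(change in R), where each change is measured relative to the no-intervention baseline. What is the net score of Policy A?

Baseline:
  S = 141
  N = 80
  D = 35
  R = 0 + 2·141 + 6·80 + 3·35 = 867
  C = -10 + 6·141 − 80 + 4·35 = 896
Policy A (S − 58, D + 53):
  S = 141 − 58 = 83
  N = 80
  D = 35 + 53 = 88
  R = 0 + 2·83 + 6·80 + 3·88 = 910
  C = -10 + 6·83 − 80 + 4·88 = 760
ΔC = 760 − 896 = -136; ΔR = 910 − 867 = 43
Score = 5·(-136) + 5·43 = -465

-465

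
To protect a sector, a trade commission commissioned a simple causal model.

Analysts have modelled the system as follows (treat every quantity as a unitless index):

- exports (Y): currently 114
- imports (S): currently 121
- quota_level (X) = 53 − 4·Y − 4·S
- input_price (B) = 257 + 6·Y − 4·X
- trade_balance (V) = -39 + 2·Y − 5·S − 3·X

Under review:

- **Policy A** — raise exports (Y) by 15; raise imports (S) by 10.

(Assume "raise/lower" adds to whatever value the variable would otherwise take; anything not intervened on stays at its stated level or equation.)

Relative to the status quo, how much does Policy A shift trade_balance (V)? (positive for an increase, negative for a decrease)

280

Baseline:
  Y = 114
  S = 121
  X = 53 − 4·114 − 4·121 = -887
  V = -39 + 2·114 − 5·121 − 3·(-887) = 2245
Policy A (Y + 15, S + 10):
  Y = 114 + 15 = 129
  S = 121 + 10 = 131
  X = 53 − 4·129 − 4·131 = -987
  V = -39 + 2·129 − 5·131 − 3·(-987) = 2525
Change in V: 2525 − 2245 = 280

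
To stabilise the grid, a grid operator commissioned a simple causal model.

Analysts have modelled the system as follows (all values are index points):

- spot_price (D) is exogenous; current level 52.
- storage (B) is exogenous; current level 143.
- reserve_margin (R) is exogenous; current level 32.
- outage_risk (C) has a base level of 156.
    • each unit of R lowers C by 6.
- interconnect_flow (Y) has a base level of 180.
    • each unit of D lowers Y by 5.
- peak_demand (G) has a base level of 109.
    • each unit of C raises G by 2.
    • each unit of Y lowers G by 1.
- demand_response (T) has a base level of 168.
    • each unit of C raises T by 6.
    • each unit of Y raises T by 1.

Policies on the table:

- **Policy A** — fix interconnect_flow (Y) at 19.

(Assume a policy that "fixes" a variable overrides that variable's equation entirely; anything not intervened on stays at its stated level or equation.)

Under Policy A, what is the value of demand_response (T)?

-29

Policy A (Y := 19):
  D = 52
  R = 32
  C = 156 − 6·32 = -36
  Y = 19
  T = 168 + 6·(-36) + 19 = -29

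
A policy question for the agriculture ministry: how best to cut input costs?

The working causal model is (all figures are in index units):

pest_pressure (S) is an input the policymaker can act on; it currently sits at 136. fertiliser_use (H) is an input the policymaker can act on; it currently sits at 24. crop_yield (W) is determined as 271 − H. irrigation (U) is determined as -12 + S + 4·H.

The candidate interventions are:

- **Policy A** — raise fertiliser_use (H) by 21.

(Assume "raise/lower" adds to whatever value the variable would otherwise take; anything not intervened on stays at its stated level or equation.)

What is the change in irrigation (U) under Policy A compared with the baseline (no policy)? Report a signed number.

84

Baseline:
  S = 136
  H = 24
  U = -12 + 136 + 4·24 = 220
Policy A (H + 21):
  S = 136
  H = 24 + 21 = 45
  U = -12 + 136 + 4·45 = 304
Change in U: 304 − 220 = 84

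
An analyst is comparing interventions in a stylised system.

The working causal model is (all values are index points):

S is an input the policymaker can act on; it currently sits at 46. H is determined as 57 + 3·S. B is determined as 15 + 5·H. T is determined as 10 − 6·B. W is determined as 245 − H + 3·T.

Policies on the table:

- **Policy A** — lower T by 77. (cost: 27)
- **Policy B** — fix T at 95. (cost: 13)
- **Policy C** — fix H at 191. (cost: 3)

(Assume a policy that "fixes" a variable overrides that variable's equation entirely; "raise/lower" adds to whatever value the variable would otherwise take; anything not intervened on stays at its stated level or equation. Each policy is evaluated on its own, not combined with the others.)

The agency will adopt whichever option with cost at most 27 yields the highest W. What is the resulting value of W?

335

Policy A (T − 77):
  S = 46
  H = 57 + 3·46 = 195
  B = 15 + 5·195 = 990
  T = 10 − 6·990 (−77 from intervention) = -6007
  W = 245 − 195 + 3·(-6007) = -17971
Policy B (T := 95):
  S = 46
  H = 57 + 3·46 = 195
  B = 15 + 5·195 = 990
  T = 95
  W = 245 − 195 + 3·95 = 335
Policy C (H := 191):
  S = 46
  H = 191
  B = 15 + 5·191 = 970
  T = 10 − 6·970 = -5810
  W = 245 − 191 + 3·(-5810) = -17376
Comparing — Policy A: W=-17971, Policy B: W=335, Policy C: W=-17376. Highest is 335 (Policy B).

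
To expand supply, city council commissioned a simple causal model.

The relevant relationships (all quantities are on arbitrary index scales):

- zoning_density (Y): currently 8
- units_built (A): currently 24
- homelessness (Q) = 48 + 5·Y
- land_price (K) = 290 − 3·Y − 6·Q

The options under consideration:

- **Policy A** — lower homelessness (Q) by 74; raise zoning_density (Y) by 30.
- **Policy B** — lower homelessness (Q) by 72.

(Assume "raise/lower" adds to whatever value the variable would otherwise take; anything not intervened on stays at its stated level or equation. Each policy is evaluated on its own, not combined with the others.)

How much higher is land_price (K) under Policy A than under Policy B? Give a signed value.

Policy A (Q − 74, Y + 30):
  Y = 8 + 30 = 38
  Q = 48 + 5·38 (−74 from intervention) = 164
  K = 290 − 3·38 − 6·164 = -808
Policy B (Q − 72):
  Y = 8
  Q = 48 + 5·8 (−72 from intervention) = 16
  K = 290 − 3·8 − 6·16 = 170
K: -808 − 170 = -978

-978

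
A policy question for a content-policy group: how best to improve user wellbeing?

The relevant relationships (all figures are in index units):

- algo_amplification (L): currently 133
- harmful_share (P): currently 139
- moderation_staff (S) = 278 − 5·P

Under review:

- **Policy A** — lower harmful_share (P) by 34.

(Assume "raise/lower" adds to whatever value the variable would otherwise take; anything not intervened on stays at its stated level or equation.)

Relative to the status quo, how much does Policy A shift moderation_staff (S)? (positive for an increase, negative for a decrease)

Baseline:
  P = 139
  S = 278 − 5·139 = -417
Policy A (P − 34):
  P = 139 − 34 = 105
  S = 278 − 5·105 = -247
Change in S: -247 − (-417) = 170

170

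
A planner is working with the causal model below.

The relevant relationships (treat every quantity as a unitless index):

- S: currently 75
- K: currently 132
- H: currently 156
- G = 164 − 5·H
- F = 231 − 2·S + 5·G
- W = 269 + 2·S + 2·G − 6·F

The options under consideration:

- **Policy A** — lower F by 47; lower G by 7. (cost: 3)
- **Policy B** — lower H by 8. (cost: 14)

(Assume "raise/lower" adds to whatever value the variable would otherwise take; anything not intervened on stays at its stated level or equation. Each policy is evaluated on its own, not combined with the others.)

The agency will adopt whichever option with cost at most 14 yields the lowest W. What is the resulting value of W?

Policy A (F − 47, G − 7):
  S = 75
  H = 156
  G = 164 − 5·156 (−7 from intervention) = -623
  F = 231 − 2·75 + 5·(-623) (−47 from intervention) = -3081
  W = 269 + 2·75 + 2·(-623) − 6·(-3081) = 17659
Policy B (H − 8):
  S = 75
  H = 156 − 8 = 148
  G = 164 − 5·148 = -576
  F = 231 − 2·75 + 5·(-576) = -2799
  W = 269 + 2·75 + 2·(-576) − 6·(-2799) = 16061
Comparing — Policy A: W=17659, Policy B: W=16061. Lowest is 16061 (Policy B).

16061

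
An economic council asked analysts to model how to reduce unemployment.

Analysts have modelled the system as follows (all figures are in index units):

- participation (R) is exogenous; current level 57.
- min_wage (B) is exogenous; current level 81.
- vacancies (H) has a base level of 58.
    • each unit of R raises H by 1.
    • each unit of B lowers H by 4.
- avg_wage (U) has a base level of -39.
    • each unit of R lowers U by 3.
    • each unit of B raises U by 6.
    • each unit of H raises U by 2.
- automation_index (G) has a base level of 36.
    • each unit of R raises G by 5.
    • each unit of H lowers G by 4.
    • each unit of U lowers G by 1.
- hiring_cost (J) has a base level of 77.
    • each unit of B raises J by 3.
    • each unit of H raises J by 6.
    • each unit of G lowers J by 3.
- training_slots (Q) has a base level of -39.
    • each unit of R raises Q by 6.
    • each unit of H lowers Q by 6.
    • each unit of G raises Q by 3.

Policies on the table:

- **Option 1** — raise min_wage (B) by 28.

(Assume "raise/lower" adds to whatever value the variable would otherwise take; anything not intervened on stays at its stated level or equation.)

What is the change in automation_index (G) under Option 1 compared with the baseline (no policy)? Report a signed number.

Baseline:
  R = 57
  B = 81
  H = 58 + 57 − 4·81 = -209
  U = -39 − 3·57 + 6·81 + 2·(-209) = -142
  G = 36 + 5·57 − 4·(-209) − (-142) = 1299
Option 1 (B + 28):
  R = 57
  B = 81 + 28 = 109
  H = 58 + 57 − 4·109 = -321
  U = -39 − 3·57 + 6·109 + 2·(-321) = -198
  G = 36 + 5·57 − 4·(-321) − (-198) = 1803
Change in G: 1803 − 1299 = 504

504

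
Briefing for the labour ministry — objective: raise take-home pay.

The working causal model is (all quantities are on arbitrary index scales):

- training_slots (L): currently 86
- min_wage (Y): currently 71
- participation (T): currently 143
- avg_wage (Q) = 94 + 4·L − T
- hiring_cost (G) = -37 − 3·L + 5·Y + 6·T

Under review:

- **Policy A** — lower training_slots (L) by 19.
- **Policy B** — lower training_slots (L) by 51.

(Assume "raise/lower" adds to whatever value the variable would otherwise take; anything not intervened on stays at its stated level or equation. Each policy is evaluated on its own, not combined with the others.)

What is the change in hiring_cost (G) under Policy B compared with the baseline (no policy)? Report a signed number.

153

Baseline:
  L = 86
  Y = 71
  T = 143
  G = -37 − 3·86 + 5·71 + 6·143 = 918
Policy B (L − 51):
  L = 86 − 51 = 35
  Y = 71
  T = 143
  G = -37 − 3·35 + 5·71 + 6·143 = 1071
Change in G: 1071 − 918 = 153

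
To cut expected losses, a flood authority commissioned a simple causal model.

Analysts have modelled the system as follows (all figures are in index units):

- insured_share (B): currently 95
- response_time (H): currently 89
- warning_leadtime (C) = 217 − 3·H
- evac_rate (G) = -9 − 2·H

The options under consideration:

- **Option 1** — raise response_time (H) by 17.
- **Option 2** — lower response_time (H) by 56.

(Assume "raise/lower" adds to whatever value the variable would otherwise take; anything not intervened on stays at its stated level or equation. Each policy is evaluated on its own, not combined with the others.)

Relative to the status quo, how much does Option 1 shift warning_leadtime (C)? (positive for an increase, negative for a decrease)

-51

Baseline:
  H = 89
  C = 217 − 3·89 = -50
Option 1 (H + 17):
  H = 89 + 17 = 106
  C = 217 − 3·106 = -101
Change in C: -101 − (-50) = -51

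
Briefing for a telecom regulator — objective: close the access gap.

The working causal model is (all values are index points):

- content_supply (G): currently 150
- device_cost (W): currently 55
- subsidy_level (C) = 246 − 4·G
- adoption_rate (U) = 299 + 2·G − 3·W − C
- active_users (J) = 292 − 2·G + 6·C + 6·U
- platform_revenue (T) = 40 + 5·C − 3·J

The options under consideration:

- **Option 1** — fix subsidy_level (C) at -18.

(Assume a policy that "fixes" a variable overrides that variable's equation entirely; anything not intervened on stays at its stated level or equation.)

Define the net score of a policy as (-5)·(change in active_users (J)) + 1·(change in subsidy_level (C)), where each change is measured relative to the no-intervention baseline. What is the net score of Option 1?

336

Baseline:
  G = 150
  W = 55
  C = 246 − 4·150 = -354
  U = 299 + 2·150 − 3·55 − (-354) = 788
  J = 292 − 2·150 + 6·(-354) + 6·788 = 2596
Option 1 (C := -18):
  G = 150
  W = 55
  C = -18
  U = 299 + 2·150 − 3·55 − (-18) = 452
  J = 292 − 2·150 + 6·(-18) + 6·452 = 2596
ΔJ = 2596 − 2596 = 0; ΔC = -18 − (-354) = 336
Score = (-5)·0 + 1·336 = 336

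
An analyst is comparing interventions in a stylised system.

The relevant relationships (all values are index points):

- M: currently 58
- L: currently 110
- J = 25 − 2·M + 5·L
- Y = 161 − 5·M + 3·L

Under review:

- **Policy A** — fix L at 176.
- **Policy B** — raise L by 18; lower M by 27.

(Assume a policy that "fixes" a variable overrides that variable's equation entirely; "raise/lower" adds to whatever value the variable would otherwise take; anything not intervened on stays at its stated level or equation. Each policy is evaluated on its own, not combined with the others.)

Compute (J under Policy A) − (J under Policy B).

186

Policy A (L := 176):
  M = 58
  L = 176
  J = 25 − 2·58 + 5·176 = 789
Policy B (L + 18, M − 27):
  M = 58 − 27 = 31
  L = 110 + 18 = 128
  J = 25 − 2·31 + 5·128 = 603
J: 789 − 603 = 186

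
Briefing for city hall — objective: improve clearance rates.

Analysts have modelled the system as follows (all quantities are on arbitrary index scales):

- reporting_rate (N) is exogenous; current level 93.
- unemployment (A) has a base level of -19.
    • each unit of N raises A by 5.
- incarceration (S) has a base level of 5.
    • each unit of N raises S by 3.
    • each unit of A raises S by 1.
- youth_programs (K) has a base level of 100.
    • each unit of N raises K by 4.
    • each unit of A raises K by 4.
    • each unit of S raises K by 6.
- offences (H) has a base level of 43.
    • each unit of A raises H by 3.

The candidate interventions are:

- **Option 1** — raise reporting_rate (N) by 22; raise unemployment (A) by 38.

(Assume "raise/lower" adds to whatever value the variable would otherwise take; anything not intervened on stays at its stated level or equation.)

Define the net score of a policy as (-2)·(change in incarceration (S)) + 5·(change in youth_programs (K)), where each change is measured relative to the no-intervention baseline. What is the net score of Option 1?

Baseline:
  N = 93
  A = -19 + 5·93 = 446
  S = 5 + 3·93 + 446 = 730
  K = 100 + 4·93 + 4·446 + 6·730 = 6636
Option 1 (N + 22, A + 38):
  N = 93 + 22 = 115
  A = -19 + 5·115 (+38 from intervention) = 594
  S = 5 + 3·115 + 594 = 944
  K = 100 + 4·115 + 4·594 + 6·944 = 8600
ΔS = 944 − 730 = 214; ΔK = 8600 − 6636 = 1964
Score = (-2)·214 + 5·1964 = 9392

9392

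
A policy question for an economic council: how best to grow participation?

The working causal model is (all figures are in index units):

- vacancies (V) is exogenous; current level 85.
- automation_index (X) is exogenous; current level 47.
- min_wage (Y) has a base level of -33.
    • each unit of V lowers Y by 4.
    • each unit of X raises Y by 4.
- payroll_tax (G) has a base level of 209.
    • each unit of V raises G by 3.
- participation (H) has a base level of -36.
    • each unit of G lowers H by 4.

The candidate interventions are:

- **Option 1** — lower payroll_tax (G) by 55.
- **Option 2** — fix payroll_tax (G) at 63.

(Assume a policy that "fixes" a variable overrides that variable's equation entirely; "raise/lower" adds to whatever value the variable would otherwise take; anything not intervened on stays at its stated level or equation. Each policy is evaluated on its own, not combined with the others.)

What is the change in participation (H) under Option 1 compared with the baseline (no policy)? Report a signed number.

220

Baseline:
  V = 85
  G = 209 + 3·85 = 464
  H = -36 − 4·464 = -1892
Option 1 (G − 55):
  V = 85
  G = 209 + 3·85 (−55 from intervention) = 409
  H = -36 − 4·409 = -1672
Change in H: -1672 − (-1892) = 220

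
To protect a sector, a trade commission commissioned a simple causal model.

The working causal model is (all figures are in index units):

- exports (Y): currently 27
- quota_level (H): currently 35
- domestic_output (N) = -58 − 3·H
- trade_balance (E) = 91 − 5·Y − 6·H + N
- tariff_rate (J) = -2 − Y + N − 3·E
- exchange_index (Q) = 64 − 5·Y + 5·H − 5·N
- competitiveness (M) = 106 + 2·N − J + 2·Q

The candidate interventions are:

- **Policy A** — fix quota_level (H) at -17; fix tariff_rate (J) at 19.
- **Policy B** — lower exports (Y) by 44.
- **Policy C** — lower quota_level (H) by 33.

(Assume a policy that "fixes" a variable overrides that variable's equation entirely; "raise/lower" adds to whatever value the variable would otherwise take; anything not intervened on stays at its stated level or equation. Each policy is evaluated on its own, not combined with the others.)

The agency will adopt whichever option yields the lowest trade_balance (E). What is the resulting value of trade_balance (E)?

-197

Policy A (H := -17, J := 19):
  Y = 27
  H = -17
  N = -58 − 3·(-17) = -7
  E = 91 − 5·27 − 6·(-17) + (-7) = 51
Policy B (Y − 44):
  Y = 27 − 44 = -17
  H = 35
  N = -58 − 3·35 = -163
  E = 91 − 5·(-17) − 6·35 + (-163) = -197
Policy C (H − 33):
  Y = 27
  H = 35 − 33 = 2
  N = -58 − 3·2 = -64
  E = 91 − 5·27 − 6·2 + (-64) = -120
Comparing — Policy A: E=51, Policy B: E=-197, Policy C: E=-120. Lowest is -197 (Policy B).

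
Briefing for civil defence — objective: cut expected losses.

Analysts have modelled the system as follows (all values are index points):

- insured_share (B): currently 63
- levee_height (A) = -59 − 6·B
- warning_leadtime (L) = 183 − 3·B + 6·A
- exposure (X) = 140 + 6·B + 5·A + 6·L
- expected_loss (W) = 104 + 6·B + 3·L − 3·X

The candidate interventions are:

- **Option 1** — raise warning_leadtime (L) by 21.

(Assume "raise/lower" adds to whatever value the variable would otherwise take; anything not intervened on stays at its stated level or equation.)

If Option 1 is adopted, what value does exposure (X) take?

-17309

Option 1 (L + 21):
  B = 63
  A = -59 − 6·63 = -437
  L = 183 − 3·63 + 6·(-437) (+21 from intervention) = -2607
  X = 140 + 6·63 + 5·(-437) + 6·(-2607) = -17309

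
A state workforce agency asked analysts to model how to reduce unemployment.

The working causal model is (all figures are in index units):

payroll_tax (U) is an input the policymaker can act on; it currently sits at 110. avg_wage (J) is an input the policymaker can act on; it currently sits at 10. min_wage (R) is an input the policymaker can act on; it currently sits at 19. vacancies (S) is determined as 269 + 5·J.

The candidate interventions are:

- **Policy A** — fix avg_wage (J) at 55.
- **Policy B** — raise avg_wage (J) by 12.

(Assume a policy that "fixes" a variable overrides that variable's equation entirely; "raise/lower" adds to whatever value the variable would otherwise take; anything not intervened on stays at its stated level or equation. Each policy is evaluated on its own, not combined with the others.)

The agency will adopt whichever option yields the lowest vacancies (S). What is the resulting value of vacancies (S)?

379

Policy A (J := 55):
  J = 55
  S = 269 + 5·55 = 544
Policy B (J + 12):
  J = 10 + 12 = 22
  S = 269 + 5·22 = 379
Comparing — Policy A: S=544, Policy B: S=379. Lowest is 379 (Policy B).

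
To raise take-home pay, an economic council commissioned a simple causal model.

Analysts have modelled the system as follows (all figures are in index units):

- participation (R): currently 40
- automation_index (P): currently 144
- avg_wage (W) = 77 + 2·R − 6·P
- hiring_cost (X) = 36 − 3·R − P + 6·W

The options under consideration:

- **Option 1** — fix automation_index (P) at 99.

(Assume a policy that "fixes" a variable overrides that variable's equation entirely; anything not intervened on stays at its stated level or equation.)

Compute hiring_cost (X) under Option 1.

-2805

Option 1 (P := 99):
  R = 40
  P = 99
  W = 77 + 2·40 − 6·99 = -437
  X = 36 − 3·40 − 99 + 6·(-437) = -2805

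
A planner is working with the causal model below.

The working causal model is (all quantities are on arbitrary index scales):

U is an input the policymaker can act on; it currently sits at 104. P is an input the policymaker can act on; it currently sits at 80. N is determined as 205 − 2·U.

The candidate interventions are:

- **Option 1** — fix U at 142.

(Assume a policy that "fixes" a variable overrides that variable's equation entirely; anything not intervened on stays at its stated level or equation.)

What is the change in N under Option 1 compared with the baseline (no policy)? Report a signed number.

Baseline:
  U = 104
  N = 205 − 2·104 = -3
Option 1 (U := 142):
  U = 142
  N = 205 − 2·142 = -79
Change in N: -79 − (-3) = -76

-76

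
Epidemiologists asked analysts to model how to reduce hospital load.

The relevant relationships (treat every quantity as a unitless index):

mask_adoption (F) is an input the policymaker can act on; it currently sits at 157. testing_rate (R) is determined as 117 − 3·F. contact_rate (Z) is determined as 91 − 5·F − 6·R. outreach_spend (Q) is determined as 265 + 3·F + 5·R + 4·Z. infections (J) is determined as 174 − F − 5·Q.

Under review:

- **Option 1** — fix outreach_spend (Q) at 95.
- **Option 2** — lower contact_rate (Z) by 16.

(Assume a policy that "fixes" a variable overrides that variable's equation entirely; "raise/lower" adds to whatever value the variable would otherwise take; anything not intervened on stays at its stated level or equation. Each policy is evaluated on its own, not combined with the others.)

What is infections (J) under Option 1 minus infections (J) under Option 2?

22635

Option 1 (Q := 95):
  F = 157
  R = 117 − 3·157 = -354
  Z = 91 − 5·157 − 6·(-354) = 1430
  Q = 95
  J = 174 − 157 − 5·95 = -458
Option 2 (Z − 16):
  F = 157
  R = 117 − 3·157 = -354
  Z = 91 − 5·157 − 6·(-354) (−16 from intervention) = 1414
  Q = 265 + 3·157 + 5·(-354) + 4·1414 = 4622
  J = 174 − 157 − 5·4622 = -23093
J: -458 − (-23093) = 22635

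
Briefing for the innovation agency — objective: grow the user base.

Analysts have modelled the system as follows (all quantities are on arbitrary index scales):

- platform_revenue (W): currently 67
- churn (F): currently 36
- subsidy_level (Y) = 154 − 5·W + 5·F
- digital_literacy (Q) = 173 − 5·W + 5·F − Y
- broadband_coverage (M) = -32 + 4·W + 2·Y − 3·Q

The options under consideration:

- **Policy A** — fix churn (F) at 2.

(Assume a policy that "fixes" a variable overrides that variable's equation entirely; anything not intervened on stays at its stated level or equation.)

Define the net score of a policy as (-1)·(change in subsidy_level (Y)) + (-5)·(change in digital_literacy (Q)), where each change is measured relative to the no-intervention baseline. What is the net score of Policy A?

170

Baseline:
  W = 67
  F = 36
  Y = 154 − 5·67 + 5·36 = -1
  Q = 173 − 5·67 + 5·36 − (-1) = 19
Policy A (F := 2):
  W = 67
  F = 2
  Y = 154 − 5·67 + 5·2 = -171
  Q = 173 − 5·67 + 5·2 − (-171) = 19
ΔY = -171 − (-1) = -170; ΔQ = 19 − 19 = 0
Score = (-1)·(-170) + (-5)·0 = 170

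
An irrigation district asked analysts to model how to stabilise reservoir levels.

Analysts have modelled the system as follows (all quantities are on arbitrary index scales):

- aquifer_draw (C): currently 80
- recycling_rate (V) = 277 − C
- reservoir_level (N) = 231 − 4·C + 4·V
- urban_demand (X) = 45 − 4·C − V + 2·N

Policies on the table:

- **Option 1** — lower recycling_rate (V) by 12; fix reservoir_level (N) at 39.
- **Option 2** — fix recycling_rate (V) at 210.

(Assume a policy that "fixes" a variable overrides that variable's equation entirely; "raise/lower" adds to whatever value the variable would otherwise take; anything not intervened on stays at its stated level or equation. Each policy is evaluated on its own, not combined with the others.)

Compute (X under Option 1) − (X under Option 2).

Option 1 (V − 12, N := 39):
  C = 80
  V = 277 − 80 (−12 from intervention) = 185
  N = 39
  X = 45 − 4·80 − 185 + 2·39 = -382
Option 2 (V := 210):
  C = 80
  V = 210
  N = 231 − 4·80 + 4·210 = 751
  X = 45 − 4·80 − 210 + 2·751 = 1017
X: -382 − 1017 = -1399

-1399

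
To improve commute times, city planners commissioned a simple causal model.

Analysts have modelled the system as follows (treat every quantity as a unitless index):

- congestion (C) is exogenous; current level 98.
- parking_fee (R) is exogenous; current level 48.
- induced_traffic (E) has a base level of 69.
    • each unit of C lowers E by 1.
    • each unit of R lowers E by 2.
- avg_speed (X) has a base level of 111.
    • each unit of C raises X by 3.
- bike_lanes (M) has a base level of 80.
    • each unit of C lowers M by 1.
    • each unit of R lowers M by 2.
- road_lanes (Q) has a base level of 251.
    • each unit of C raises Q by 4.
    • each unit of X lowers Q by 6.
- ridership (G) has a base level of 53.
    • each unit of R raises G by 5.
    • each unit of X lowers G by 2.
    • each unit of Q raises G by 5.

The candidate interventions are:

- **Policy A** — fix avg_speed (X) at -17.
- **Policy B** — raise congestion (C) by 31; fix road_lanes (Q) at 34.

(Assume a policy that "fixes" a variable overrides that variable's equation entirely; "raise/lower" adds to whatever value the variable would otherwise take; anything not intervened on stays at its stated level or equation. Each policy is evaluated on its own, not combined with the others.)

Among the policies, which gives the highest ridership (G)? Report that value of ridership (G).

Policy A (X := -17):
  C = 98
  R = 48
  X = -17
  Q = 251 + 4·98 − 6·(-17) = 745
  G = 53 + 5·48 − 2·(-17) + 5·745 = 4052
Policy B (C + 31, Q := 34):
  C = 98 + 31 = 129
  R = 48
  X = 111 + 3·129 = 498
  Q = 34
  G = 53 + 5·48 − 2·498 + 5·34 = -533
Comparing — Policy A: G=4052, Policy B: G=-533. Highest is 4052 (Policy A).

4052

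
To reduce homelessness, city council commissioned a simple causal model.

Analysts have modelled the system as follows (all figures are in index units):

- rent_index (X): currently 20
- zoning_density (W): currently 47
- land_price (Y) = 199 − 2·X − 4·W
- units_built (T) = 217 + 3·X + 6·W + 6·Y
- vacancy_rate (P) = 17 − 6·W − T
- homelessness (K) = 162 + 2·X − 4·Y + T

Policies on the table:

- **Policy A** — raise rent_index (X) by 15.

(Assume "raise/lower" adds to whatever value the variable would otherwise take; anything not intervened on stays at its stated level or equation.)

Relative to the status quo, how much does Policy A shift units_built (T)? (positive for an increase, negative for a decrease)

Baseline:
  X = 20
  W = 47
  Y = 199 − 2·20 − 4·47 = -29
  T = 217 + 3·20 + 6·47 + 6·(-29) = 385
Policy A (X + 15):
  X = 20 + 15 = 35
  W = 47
  Y = 199 − 2·35 − 4·47 = -59
  T = 217 + 3·35 + 6·47 + 6·(-59) = 250
Change in T: 250 − 385 = -135

-135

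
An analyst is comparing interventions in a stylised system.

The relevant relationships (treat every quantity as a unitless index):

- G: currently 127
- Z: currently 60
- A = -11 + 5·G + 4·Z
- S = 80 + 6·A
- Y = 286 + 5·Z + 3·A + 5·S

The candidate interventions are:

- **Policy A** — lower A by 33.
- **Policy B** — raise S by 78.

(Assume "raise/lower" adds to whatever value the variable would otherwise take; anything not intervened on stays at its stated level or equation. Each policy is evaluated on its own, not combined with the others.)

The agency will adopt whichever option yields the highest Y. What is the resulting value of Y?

29888

Policy A (A − 33):
  G = 127
  Z = 60
  A = -11 + 5·127 + 4·60 (−33 from intervention) = 831
  S = 80 + 6·831 = 5066
  Y = 286 + 5·60 + 3·831 + 5·5066 = 28409
Policy B (S + 78):
  G = 127
  Z = 60
  A = -11 + 5·127 + 4·60 = 864
  S = 80 + 6·864 (+78 from intervention) = 5342
  Y = 286 + 5·60 + 3·864 + 5·5342 = 29888
Comparing — Policy A: Y=28409, Policy B: Y=29888. Highest is 29888 (Policy B).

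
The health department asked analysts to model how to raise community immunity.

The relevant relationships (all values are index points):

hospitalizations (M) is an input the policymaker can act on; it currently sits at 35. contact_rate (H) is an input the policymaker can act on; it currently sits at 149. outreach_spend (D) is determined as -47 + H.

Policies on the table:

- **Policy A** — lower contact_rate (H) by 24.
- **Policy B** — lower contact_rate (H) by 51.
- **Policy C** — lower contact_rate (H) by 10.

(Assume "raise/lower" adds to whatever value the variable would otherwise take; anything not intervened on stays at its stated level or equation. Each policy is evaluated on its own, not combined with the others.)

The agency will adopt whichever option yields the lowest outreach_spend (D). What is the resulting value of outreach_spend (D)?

Policy A (H − 24):
  H = 149 − 24 = 125
  D = -47 + 125 = 78
Policy B (H − 51):
  H = 149 − 51 = 98
  D = -47 + 98 = 51
Policy C (H − 10):
  H = 149 − 10 = 139
  D = -47 + 139 = 92
Comparing — Policy A: D=78, Policy B: D=51, Policy C: D=92. Lowest is 51 (Policy B).

51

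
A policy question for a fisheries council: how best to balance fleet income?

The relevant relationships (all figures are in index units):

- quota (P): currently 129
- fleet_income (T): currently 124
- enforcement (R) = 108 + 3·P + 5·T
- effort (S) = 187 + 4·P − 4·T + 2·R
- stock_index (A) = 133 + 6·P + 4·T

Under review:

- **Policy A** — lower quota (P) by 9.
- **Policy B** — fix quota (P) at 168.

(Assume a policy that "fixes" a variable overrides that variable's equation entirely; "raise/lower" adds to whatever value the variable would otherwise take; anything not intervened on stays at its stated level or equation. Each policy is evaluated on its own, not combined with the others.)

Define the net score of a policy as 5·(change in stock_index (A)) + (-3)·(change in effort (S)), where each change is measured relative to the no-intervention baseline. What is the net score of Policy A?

0

Baseline:
  P = 129
  T = 124
  R = 108 + 3·129 + 5·124 = 1115
  S = 187 + 4·129 − 4·124 + 2·1115 = 2437
  A = 133 + 6·129 + 4·124 = 1403
Policy A (P − 9):
  P = 129 − 9 = 120
  T = 124
  R = 108 + 3·120 + 5·124 = 1088
  S = 187 + 4·120 − 4·124 + 2·1088 = 2347
  A = 133 + 6·120 + 4·124 = 1349
ΔA = 1349 − 1403 = -54; ΔS = 2347 − 2437 = -90
Score = 5·(-54) + (-3)·(-90) = 0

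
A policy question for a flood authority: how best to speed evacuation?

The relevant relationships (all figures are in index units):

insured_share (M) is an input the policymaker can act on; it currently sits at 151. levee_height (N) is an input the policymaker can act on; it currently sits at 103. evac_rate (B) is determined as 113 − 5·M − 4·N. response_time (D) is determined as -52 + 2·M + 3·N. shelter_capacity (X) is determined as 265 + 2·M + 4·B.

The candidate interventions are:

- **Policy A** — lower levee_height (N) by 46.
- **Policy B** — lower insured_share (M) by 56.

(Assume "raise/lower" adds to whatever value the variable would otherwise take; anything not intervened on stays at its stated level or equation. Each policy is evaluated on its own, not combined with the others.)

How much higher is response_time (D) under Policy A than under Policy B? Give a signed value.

Policy A (N − 46):
  M = 151
  N = 103 − 46 = 57
  D = -52 + 2·151 + 3·57 = 421
Policy B (M − 56):
  M = 151 − 56 = 95
  N = 103
  D = -52 + 2·95 + 3·103 = 447
D: 421 − 447 = -26

-26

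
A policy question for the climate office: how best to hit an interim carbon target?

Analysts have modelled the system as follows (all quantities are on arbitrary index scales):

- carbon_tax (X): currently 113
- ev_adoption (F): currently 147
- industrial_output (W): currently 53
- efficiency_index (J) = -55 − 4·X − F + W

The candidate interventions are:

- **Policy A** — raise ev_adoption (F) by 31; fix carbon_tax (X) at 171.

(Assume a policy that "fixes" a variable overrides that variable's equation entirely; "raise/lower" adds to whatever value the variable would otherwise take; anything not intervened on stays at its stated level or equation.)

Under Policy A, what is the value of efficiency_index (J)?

-864

Policy A (F + 31, X := 171):
  X = 171
  F = 147 + 31 = 178
  W = 53
  J = -55 − 4·171 − 178 + 53 = -864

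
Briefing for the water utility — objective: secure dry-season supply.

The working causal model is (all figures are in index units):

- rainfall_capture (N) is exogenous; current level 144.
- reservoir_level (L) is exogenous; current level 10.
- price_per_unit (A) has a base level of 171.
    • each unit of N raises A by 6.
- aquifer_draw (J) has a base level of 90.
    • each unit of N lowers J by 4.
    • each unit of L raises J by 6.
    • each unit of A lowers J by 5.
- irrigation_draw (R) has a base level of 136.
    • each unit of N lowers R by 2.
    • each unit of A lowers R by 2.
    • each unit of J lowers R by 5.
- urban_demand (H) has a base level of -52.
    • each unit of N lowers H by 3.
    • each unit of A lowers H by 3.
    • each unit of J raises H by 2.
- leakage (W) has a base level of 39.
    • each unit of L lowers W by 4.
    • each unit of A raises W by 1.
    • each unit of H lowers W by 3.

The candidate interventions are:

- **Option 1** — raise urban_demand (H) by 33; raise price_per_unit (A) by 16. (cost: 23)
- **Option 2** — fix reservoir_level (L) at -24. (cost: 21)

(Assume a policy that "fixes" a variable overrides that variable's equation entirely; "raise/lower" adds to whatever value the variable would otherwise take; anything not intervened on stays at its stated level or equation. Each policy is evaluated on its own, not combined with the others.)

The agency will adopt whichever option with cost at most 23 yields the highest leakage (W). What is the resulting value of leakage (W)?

Option 1 (H + 33, A + 16):
  N = 144
  L = 10
  A = 171 + 6·144 (+16 from intervention) = 1051
  J = 90 − 4·144 + 6·10 − 5·1051 = -5681
  H = -52 − 3·144 − 3·1051 + 2·(-5681) (+33 from intervention) = -14966
  W = 39 − 4·10 + 1051 − 3·(-14966) = 45948
Option 2 (L := -24):
  N = 144
  L = -24
  A = 171 + 6·144 = 1035
  J = 90 − 4·144 + 6·(-24) − 5·1035 = -5805
  H = -52 − 3·144 − 3·1035 + 2·(-5805) = -15199
  W = 39 − 4·(-24) + 1035 − 3·(-15199) = 46767
Comparing — Option 1: W=45948, Option 2: W=46767. Highest is 46767 (Option 2).

46767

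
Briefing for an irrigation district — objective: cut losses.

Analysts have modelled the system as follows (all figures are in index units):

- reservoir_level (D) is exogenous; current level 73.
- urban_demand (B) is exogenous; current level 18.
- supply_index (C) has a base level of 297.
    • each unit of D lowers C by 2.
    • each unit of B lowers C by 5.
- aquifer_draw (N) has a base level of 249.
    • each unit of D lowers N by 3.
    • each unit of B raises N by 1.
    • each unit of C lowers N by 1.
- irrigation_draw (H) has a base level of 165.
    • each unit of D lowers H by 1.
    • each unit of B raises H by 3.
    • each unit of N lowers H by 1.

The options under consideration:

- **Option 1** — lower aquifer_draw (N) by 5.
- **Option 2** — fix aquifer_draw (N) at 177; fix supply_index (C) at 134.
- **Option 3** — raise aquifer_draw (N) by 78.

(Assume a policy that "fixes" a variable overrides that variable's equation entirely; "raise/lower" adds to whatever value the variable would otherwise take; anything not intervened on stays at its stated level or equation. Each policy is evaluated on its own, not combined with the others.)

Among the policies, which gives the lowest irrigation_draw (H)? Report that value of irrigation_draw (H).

-31

Option 1 (N − 5):
  D = 73
  B = 18
  C = 297 − 2·73 − 5·18 = 61
  N = 249 − 3·73 + 18 − 61 (−5 from intervention) = -18
  H = 165 − 73 + 3·18 − (-18) = 164
Option 2 (N := 177, C := 134):
  D = 73
  B = 18
  C = 134
  N = 177
  H = 165 − 73 + 3·18 − 177 = -31
Option 3 (N + 78):
  D = 73
  B = 18
  C = 297 − 2·73 − 5·18 = 61
  N = 249 − 3·73 + 18 − 61 (+78 from intervention) = 65
  H = 165 − 73 + 3·18 − 65 = 81
Comparing — Option 1: H=164, Option 2: H=-31, Option 3: H=81. Lowest is -31 (Option 2).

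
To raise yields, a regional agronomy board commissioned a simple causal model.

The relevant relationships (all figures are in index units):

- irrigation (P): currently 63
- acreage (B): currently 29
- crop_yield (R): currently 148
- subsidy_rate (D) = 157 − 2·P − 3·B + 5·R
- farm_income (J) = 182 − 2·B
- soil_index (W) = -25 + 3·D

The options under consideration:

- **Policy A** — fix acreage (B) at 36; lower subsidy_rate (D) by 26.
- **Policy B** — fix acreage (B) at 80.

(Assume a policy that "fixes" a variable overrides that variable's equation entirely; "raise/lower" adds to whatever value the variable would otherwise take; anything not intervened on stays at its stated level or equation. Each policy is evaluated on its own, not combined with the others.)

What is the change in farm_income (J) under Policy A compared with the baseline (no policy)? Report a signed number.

-14

Baseline:
  B = 29
  J = 182 − 2·29 = 124
Policy A (B := 36, D − 26):
  B = 36
  J = 182 − 2·36 = 110
Change in J: 110 − 124 = -14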